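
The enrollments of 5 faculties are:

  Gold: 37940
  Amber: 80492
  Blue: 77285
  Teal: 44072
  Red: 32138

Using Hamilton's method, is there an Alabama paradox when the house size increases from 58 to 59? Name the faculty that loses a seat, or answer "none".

none

At 58 seats: Gold 8, Amber 17, Blue 17, Teal 9, Red 7.
At 59 seats: Gold 8, Amber 17, Blue 17, Teal 10, Red 7.
No faculty's allocation decreased.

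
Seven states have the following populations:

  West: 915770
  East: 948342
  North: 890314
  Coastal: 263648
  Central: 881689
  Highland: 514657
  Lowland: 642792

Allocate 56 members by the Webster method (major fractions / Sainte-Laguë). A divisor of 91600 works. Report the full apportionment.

West: 10, East: 10, North: 10, Coastal: 3, Central: 10, Highland: 6, Lowland: 7

With modified divisor 91600: modified quotas West 9.997, East 10.353, North 9.720, Coastal 2.878, Central 9.625, Highland 5.619, Lowland 7.017.
Rounding to the nearest integer: West 10, East 10, North 10, Coastal 3, Central 10, Highland 6, Lowland 7 (total 56).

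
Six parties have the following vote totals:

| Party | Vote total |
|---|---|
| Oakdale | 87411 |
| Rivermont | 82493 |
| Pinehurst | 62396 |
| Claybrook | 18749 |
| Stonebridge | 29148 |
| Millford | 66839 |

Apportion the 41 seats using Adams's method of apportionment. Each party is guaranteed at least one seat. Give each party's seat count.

Oakdale 10; Rivermont 9; Pinehurst 7; Claybrook 3; Stonebridge 4; Millford 8

Standard divisor 347036/41 ≈ 8464.293; standard quotas: Oakdale 10.327, Rivermont 9.746, Pinehurst 7.372, Claybrook 2.215, Stonebridge 3.444, Millford 7.897.
Rounding up gives 11, 10, 8, 3, 4, 8 = 44 seats, so the divisor must be adjusted.
With modified divisor 9270: modified quotas Oakdale 9.429, Rivermont 8.899, Pinehurst 6.731, Claybrook 2.023, Stonebridge 3.144, Millford 7.210.
Rounding up: Oakdale 10, Rivermont 9, Pinehurst 7, Claybrook 3, Stonebridge 4, Millford 8 (total 41).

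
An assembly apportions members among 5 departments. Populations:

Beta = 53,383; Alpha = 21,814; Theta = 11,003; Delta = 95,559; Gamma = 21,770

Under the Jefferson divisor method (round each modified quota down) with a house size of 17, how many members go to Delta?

Standard divisor 203529/17 ≈ 11972.294; standard quotas: Beta 4.459, Alpha 1.822, Theta 0.919, Delta 7.982, Gamma 1.818.
Rounding down gives 4, 1, 0, 7, 1 = 13 seats, so the divisor must be adjusted.
With modified divisor 10739.1: modified quotas Beta 4.971, Alpha 2.031, Theta 1.025, Delta 8.898, Gamma 2.027.
Rounding down: Beta 4, Alpha 2, Theta 1, Delta 8, Gamma 2 (total 17).
Delta receives 8.

8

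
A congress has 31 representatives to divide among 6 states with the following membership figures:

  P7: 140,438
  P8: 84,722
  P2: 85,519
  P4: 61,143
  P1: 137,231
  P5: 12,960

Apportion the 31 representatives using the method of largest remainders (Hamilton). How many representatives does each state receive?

P7: 8, P8: 5, P2: 5, P4: 4, P1: 8, P5: 1

Standard divisor: 522013 ÷ 31 ≈ 16839.129.
Standard quotas: P7 8.3400, P8 5.0313, P2 5.0786, P4 3.6310, P1 8.1495, P5 0.7696.
Lower quotas: P7 8, P8 5, P2 5, P4 3, P1 8, P5 0 (sum 29, leaving 2 seats).
Remainders in descending order: P5 0.7696, P4 0.6310, P7 0.3400, P1 0.1495, P2 0.0786, P8 0.0313.
The surplus seats go to P5, P4.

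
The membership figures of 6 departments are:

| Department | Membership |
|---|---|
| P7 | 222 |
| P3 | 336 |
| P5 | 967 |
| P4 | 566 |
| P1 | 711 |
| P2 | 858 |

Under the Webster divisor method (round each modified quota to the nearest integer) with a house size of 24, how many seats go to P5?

Standard divisor 3660/24 ≈ 152.5; standard quotas: P7 1.456, P3 2.203, P5 6.341, P4 3.711, P1 4.662, P2 5.626.
Rounding to the nearest integer gives P7 1, P3 2, P5 6, P4 4, P1 5, P2 6 — total 24, matching the house size, so no adjustment is needed.
P5 receives 6.

6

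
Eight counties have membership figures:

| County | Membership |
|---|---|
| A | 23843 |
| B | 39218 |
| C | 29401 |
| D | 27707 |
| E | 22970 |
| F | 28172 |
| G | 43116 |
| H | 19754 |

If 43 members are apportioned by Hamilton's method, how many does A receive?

Standard divisor: 234181 ÷ 43 ≈ 5446.07.
Standard quotas: A 4.3780, B 7.2012, C 5.3986, D 5.0875, E 4.2177, F 5.1729, G 7.9169, H 3.6272.
Lower quotas: A 4, B 7, C 5, D 5, E 4, F 5, G 7, H 3 (sum 40, leaving 3 seats).
Remainders in descending order: G 0.9169, H 0.6272, C 0.3986, A 0.3780, E 0.2177, B 0.2012, F 0.1729, D 0.0875.
Largest remainders: G, H, C receive the extra seats.
A receives 4.

4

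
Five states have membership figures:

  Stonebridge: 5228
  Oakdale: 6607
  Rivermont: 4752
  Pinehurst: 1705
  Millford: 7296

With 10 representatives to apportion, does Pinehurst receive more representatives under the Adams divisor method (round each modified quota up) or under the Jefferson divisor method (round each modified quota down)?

Adams: Stonebridge 2, Oakdale 2, Rivermont 2, Pinehurst 1, Millford 3.
Jefferson: Stonebridge 2, Oakdale 3, Rivermont 2, Pinehurst 0, Millford 3.
Pinehurst gets 1 under Adams and 0 under Jefferson.

Adams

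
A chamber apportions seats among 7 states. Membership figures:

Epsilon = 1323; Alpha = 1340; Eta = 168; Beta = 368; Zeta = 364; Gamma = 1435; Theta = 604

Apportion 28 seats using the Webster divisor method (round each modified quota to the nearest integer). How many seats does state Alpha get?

Standard divisor 5602/28 ≈ 200.071; standard quotas: Epsilon 6.613, Alpha 6.698, Eta 0.840, Beta 1.839, Zeta 1.819, Gamma 7.172, Theta 3.019.
Rounding to the nearest integer gives 7, 7, 1, 2, 2, 7, 3 = 29 seats, so the divisor must be adjusted.
With modified divisor 205: modified quotas Epsilon 6.454, Alpha 6.537, Eta 0.820, Beta 1.795, Zeta 1.776, Gamma 7.000, Theta 2.946.
Rounding to the nearest integer: Epsilon 6, Alpha 7, Eta 1, Beta 2, Zeta 2, Gamma 7, Theta 3 (total 28).
Alpha receives 7.

7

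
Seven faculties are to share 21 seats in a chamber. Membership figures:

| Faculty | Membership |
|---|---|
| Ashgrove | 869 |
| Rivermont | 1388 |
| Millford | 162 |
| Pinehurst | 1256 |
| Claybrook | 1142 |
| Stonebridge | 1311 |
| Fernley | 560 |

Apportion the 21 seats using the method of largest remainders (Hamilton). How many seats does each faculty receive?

Ashgrove 3, Rivermont 4, Millford 0, Pinehurst 4, Claybrook 4, Stonebridge 4, Fernley 2

Standard divisor: 6688 ÷ 21 ≈ 318.476.
Standard quotas: Ashgrove 2.729, Rivermont 4.358, Millford 0.509, Pinehurst 3.944, Claybrook 3.586, Stonebridge 4.116, Fernley 1.758.
Lower quotas: Ashgrove 2, Rivermont 4, Millford 0, Pinehurst 3, Claybrook 3, Stonebridge 4, Fernley 1 (sum 17, leaving 4 seats).
Remainders in descending order: Pinehurst 0.944, Fernley 0.758, Ashgrove 0.729, Claybrook 0.586, Millford 0.509, Rivermont 0.358, Stonebridge 0.116.
Largest remainders: Pinehurst, Fernley, Ashgrove, Claybrook receive the extra seats.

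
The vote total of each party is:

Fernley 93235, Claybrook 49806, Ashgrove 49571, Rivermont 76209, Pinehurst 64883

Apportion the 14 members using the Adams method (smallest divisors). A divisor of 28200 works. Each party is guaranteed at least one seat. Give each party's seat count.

With modified divisor 28200: modified quotas Fernley 3.306, Claybrook 1.766, Ashgrove 1.758, Rivermont 2.702, Pinehurst 2.301.
Rounding up: Fernley 4, Claybrook 2, Ashgrove 2, Rivermont 3, Pinehurst 3 (total 14).

Fernley 4; Claybrook 2; Ashgrove 2; Rivermont 3; Pinehurst 3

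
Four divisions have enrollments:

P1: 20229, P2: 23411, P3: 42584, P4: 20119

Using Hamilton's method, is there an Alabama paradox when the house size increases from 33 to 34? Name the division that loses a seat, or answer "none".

P1

At 33 seats: P1 7, P2 7, P3 13, P4 6.
At 34 seats: P1 6, P2 8, P3 14, P4 6.
P1 drops from 7 to 6.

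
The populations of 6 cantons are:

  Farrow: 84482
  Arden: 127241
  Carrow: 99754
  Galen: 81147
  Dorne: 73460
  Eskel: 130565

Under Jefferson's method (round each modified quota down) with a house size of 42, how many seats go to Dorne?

5

Standard divisor 596649/42 ≈ 14205.929; standard quotas: Farrow 5.947, Arden 8.957, Carrow 7.022, Galen 5.712, Dorne 5.171, Eskel 9.191.
Rounding down gives 5, 8, 7, 5, 5, 9 = 39 seats, so the divisor must be adjusted.
With modified divisor 13300: modified quotas Farrow 6.352, Arden 9.567, Carrow 7.500, Galen 6.101, Dorne 5.523, Eskel 9.817.
Rounding down: Farrow 6, Arden 9, Carrow 7, Galen 6, Dorne 5, Eskel 9 (total 42).
Dorne receives 5.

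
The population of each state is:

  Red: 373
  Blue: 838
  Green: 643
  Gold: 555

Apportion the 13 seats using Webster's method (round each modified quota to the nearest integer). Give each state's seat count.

Standard divisor 2409/13 ≈ 185.308; standard quotas: Red 2.013, Blue 4.522, Green 3.470, Gold 2.995.
Rounding to the nearest integer gives Red 2, Blue 5, Green 3, Gold 3 — total 13, matching the house size, so no adjustment is needed.

Red 2, Blue 5, Green 3, Gold 3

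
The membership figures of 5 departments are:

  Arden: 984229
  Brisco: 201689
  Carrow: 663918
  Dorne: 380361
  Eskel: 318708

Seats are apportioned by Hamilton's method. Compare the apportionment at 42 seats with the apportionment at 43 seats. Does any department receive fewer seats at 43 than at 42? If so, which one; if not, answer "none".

Brisco

At 42 seats: Arden 16, Brisco 4, Carrow 11, Dorne 6, Eskel 5.
At 43 seats: Arden 17, Brisco 3, Carrow 11, Dorne 7, Eskel 5.
Brisco drops from 4 to 3.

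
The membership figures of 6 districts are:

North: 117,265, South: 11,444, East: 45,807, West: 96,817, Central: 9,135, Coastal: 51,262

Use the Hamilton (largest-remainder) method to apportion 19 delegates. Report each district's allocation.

Total 331730; standard divisor 331730/19 ≈ 17459.474.
Standard quotas: North 6.7164, South 0.6555, East 2.6236, West 5.5452, Central 0.5232, Coastal 2.9361.
Lower quotas: North 6, South 0, East 2, West 5, Central 0, Coastal 2 (sum 15, leaving 4 seats).
Remainders in descending order: Coastal 0.9361, North 0.7164, South 0.6555, East 0.6236, West 0.5452, Central 0.5232.
The surplus seats go to Coastal, North, South, East.

North=7, South=1, East=3, West=5, Central=0, Coastal=3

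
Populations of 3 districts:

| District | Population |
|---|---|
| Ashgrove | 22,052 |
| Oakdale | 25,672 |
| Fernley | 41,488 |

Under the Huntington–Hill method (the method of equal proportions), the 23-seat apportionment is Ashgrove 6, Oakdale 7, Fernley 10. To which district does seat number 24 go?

Priority for the next seat is population ÷ (√(s·(s+1))).
Priorities: Ashgrove 3402.697, Oakdale 3430.565, Fernley 3955.726.
Highest priority: Fernley.

Fernley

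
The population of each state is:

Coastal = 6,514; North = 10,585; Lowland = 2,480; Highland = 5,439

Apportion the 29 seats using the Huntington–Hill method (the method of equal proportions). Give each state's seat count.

With divisor 859: modified quotas Coastal 7.583, North 12.322, Lowland 2.887, Highland 6.332.
Geometric-mean thresholds: Coastal √(7·8)=7.483, North √(12·13)=12.490, Lowland √(2·3)=2.449, Highland √(6·7)=6.481.
Each quota rounded against its threshold gives Coastal 8, North 12, Lowland 3, Highland 6 (total 29).

Coastal 8, North 12, Lowland 3, Highland 6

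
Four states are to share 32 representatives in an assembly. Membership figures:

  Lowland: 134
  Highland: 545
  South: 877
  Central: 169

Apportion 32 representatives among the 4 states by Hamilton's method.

Total 1725; standard divisor 1725/32 ≈ 53.906.
Standard quotas: Lowland 2.486, Highland 10.110, South 16.269, Central 3.135.
Lower quotas: Lowland 2, Highland 10, South 16, Central 3 (sum 31, leaving 1 seat).
Remainders in descending order: Lowland 0.486, South 0.269, Central 0.135, Highland 0.110.
Largest remainder: Lowland receives the extra seat.

Lowland=3, Highland=10, South=16, Central=3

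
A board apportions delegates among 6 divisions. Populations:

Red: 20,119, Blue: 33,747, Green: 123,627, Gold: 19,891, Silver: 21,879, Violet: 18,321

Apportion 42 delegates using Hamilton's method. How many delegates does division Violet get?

Standard divisor: 237584 ÷ 42 ≈ 5656.762.
Standard quotas: Red 3.5566, Blue 5.9658, Green 21.8547, Gold 3.5163, Silver 3.8678, Violet 3.2388.
Lower quotas: Red 3, Blue 5, Green 21, Gold 3, Silver 3, Violet 3 (sum 38, leaving 4 seats).
Remainders in descending order: Blue 0.9658, Silver 0.8678, Green 0.8547, Red 0.5566, Gold 0.5163, Violet 0.2388.
The surplus seats go to Blue, Silver, Green, Red.
Violet receives 3.

3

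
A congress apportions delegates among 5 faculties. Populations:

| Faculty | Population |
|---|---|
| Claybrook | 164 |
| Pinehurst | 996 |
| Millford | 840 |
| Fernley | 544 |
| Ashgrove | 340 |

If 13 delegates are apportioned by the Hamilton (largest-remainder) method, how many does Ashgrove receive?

Total 2884; standard divisor 2884/13 ≈ 221.846.
Standard quotas: Claybrook 0.739, Pinehurst 4.490, Millford 3.786, Fernley 2.452, Ashgrove 1.533.
Lower quotas: Claybrook 0, Pinehurst 4, Millford 3, Fernley 2, Ashgrove 1 (sum 10, leaving 3 seats).
Remainders in descending order: Millford 0.786, Claybrook 0.739, Ashgrove 0.533, Pinehurst 0.490, Fernley 0.452.
Largest remainders: Millford, Claybrook, Ashgrove receive the extra seats.
Ashgrove receives 2.

2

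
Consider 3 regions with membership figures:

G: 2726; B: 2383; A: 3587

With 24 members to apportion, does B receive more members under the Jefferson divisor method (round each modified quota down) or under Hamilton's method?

Jefferson: G 8, B 6, A 10.
Hamilton: G 7, B 7, A 10.
B gets 6 under Jefferson and 7 under Hamilton.

Hamilton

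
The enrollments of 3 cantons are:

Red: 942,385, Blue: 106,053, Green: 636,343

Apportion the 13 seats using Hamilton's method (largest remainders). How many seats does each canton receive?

Red=7, Blue=1, Green=5

The standard divisor is 1684781/13 ≈ 129598.538.
Standard quotas: Red 7.2716, Blue 0.8183, Green 4.9101.
Lower quotas: Red 7, Blue 0, Green 4 (sum 11, leaving 2 seats).
Remainders in descending order: Green 0.9101, Blue 0.8183, Red 0.2716.
Largest remainders: Green, Blue receive the extra seats.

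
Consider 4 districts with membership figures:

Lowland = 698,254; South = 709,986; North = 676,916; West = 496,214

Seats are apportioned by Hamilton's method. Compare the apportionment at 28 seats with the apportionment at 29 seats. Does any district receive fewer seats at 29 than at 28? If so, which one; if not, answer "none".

At 28 seats: Lowland 8, South 8, North 7, West 5.
At 29 seats: Lowland 8, South 8, North 8, West 5.
No district's allocation decreased.

none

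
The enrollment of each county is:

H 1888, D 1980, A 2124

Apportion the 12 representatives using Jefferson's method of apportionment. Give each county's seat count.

Standard divisor 5992/12 ≈ 499.333; standard quotas: H 3.781, D 3.965, A 4.254.
Rounding down gives 3, 3, 4 = 10 seats, so the divisor must be adjusted.
With modified divisor 450: modified quotas H 4.196, D 4.400, A 4.720.
Rounding down: H 4, D 4, A 4 (total 12).

H 4; D 4; A 4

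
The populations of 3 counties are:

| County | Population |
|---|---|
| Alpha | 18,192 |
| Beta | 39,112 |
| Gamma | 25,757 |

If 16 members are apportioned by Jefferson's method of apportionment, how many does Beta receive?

8

Standard divisor 83061/16 ≈ 5191.312; standard quotas: Alpha 3.504, Beta 7.534, Gamma 4.962.
Rounding down gives 3, 7, 4 = 14 seats, so the divisor must be adjusted.
With modified divisor 4700: modified quotas Alpha 3.871, Beta 8.322, Gamma 5.480.
Rounding down: Alpha 3, Beta 8, Gamma 5 (total 16).
Beta receives 8.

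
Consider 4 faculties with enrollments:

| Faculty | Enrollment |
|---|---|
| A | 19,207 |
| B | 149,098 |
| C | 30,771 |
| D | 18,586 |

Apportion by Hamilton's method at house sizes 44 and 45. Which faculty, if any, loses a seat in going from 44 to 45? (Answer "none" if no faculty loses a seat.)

none

At 44 seats: A 4, B 30, C 6, D 4.
At 45 seats: A 4, B 31, C 6, D 4.
No faculty's allocation decreased.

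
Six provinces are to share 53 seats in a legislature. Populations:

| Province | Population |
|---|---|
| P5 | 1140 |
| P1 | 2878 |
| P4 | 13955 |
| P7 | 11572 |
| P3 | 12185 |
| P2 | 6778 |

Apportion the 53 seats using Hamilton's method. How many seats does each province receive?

The standard divisor is 48508/53 ≈ 915.245.
Standard quotas: P5 1.2456, P1 3.1445, P4 15.2473, P7 12.6436, P3 13.3134, P2 7.4057.
Lower quotas: P5 1, P1 3, P4 15, P7 12, P3 13, P2 7 (sum 51, leaving 2 seats).
Remainders in descending order: P7 0.6436, P2 0.4057, P3 0.3134, P4 0.2473, P5 0.2456, P1 0.1445.
The surplus seats go to P7, P2.

P5=1, P1=3, P4=15, P7=13, P3=13, P2=8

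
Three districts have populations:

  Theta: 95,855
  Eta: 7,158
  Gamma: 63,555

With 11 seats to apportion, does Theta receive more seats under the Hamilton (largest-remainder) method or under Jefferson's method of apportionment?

Hamilton: Theta 6, Eta 1, Gamma 4.
Jefferson: Theta 7, Eta 0, Gamma 4.
Theta gets 6 under Hamilton and 7 under Jefferson.

Jefferson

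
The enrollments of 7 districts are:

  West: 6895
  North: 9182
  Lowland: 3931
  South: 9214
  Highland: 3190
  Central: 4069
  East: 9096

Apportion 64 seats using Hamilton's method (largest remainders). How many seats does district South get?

Total 45577; standard divisor 45577/64 ≈ 712.141.
Standard quotas: West 9.6821, North 12.8935, Lowland 5.5200, South 12.9385, Highland 4.4795, Central 5.7138, East 12.7728.
Lower quotas: West 9, North 12, Lowland 5, South 12, Highland 4, Central 5, East 12 (sum 59, leaving 5 seats).
Remainders in descending order: South 0.9385, North 0.8935, East 0.7728, Central 0.7138, West 0.6821, Lowland 0.5200, Highland 0.4795.
Largest remainders: South, North, East, Central, West receive the extra seats.
South receives 13.

13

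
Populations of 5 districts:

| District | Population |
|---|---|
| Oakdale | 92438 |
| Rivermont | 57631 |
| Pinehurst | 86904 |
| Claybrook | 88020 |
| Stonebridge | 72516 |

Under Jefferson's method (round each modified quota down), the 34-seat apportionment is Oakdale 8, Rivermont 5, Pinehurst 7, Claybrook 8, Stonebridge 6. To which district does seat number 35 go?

Pinehurst

Priority for the next seat is population ÷ (current seats + 1).
Priorities: Oakdale 10270.889, Rivermont 9605.167, Pinehurst 10863.000, Claybrook 9780.000, Stonebridge 10359.429.
Highest priority: Pinehurst.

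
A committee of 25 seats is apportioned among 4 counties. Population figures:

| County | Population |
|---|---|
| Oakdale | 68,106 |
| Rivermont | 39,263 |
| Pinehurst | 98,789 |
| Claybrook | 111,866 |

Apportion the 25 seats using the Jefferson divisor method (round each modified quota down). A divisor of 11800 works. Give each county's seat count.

Oakdale 5, Rivermont 3, Pinehurst 8, Claybrook 9

With modified divisor 11800: modified quotas Oakdale 5.772, Rivermont 3.327, Pinehurst 8.372, Claybrook 9.480.
Rounding down: Oakdale 5, Rivermont 3, Pinehurst 8, Claybrook 9 (total 25).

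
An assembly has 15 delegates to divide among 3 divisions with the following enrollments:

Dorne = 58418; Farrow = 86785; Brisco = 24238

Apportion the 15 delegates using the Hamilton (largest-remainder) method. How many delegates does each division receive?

The standard divisor is 169441/15 ≈ 11296.067.
Standard quotas: Dorne 5.1715, Farrow 7.6828, Brisco 2.1457.
Lower quotas: Dorne 5, Farrow 7, Brisco 2 (sum 14, leaving 1 seat).
Remainders in descending order: Farrow 0.6828, Dorne 0.1715, Brisco 0.1457.
The surplus seat goes to Farrow.

Dorne 5; Farrow 8; Brisco 2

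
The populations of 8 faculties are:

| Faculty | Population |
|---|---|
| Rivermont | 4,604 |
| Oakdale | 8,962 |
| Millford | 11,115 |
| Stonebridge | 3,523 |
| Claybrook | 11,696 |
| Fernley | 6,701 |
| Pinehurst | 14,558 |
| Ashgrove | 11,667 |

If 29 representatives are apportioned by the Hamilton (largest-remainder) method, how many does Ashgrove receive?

5

Standard divisor: 72826 ÷ 29 ≈ 2511.241.
Standard quotas: Rivermont 1.8334, Oakdale 3.5688, Millford 4.4261, Stonebridge 1.4029, Claybrook 4.6575, Fernley 2.6684, Pinehurst 5.7971, Ashgrove 4.6459.
Lower quotas: Rivermont 1, Oakdale 3, Millford 4, Stonebridge 1, Claybrook 4, Fernley 2, Pinehurst 5, Ashgrove 4 (sum 24, leaving 5 seats).
Remainders in descending order: Rivermont 0.8334, Pinehurst 0.7971, Fernley 0.6684, Claybrook 0.6575, Ashgrove 0.6459, Oakdale 0.5688, Millford 0.4261, Stonebridge 0.4029.
The surplus seats go to Rivermont, Pinehurst, Fernley, Claybrook, Ashgrove.
Ashgrove receives 5.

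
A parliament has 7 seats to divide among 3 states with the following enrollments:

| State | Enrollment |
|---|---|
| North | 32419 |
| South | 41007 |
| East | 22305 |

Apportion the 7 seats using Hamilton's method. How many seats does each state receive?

The standard divisor is 95731/7 ≈ 13675.857.
Standard quotas: North 2.3705, South 2.9985, East 1.6310.
Lower quotas: North 2, South 2, East 1 (sum 5, leaving 2 seats).
Remainders in descending order: South 0.9985, East 0.6310, North 0.3705.
The surplus seats go to South, East.

North 2; South 3; East 2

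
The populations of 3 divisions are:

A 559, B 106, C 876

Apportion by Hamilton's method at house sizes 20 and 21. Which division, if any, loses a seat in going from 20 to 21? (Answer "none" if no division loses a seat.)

At 20 seats: A 7, B 2, C 11.
At 21 seats: A 8, B 1, C 12.
B drops from 2 to 1.

B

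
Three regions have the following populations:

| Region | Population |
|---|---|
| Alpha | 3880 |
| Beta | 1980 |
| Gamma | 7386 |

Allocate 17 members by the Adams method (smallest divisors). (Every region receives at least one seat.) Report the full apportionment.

Standard divisor 13246/17 ≈ 779.176; standard quotas: Alpha 4.980, Beta 2.541, Gamma 9.479.
Rounding up gives 5, 3, 10 = 18 seats, so the divisor must be adjusted.
With modified divisor 900: modified quotas Alpha 4.311, Beta 2.200, Gamma 8.207.
Rounding up: Alpha 5, Beta 3, Gamma 9 (total 17).

Alpha=5, Beta=3, Gamma=9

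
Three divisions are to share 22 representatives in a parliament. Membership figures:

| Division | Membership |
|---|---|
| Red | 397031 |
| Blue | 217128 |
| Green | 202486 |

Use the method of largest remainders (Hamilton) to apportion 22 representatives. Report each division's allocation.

The standard divisor is 816645/22 ≈ 37120.227.
Standard quotas: Red 10.6958, Blue 5.8493, Green 5.4549.
Lower quotas: Red 10, Blue 5, Green 5 (sum 20, leaving 2 seats).
Remainders in descending order: Blue 0.8493, Red 0.6958, Green 0.4549.
The surplus seats go to Blue, Red.

Red: 11, Blue: 6, Green: 5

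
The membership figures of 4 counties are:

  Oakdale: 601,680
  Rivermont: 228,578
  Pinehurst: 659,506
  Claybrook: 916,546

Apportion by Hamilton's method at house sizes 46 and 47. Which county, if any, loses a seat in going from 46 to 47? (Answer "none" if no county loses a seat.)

At 46 seats: Oakdale 11, Rivermont 4, Pinehurst 13, Claybrook 18.
At 47 seats: Oakdale 12, Rivermont 4, Pinehurst 13, Claybrook 18.
No county's allocation decreased.

none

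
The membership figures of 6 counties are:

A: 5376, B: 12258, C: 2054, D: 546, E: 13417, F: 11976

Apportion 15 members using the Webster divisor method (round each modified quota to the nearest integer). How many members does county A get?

2

Standard divisor 45627/15 ≈ 3041.8; standard quotas: A 1.767, B 4.030, C 0.675, D 0.179, E 4.411, F 3.937.
Rounding to the nearest integer gives A 2, B 4, C 1, D 0, E 4, F 4 — total 15, matching the house size, so no adjustment is needed.
A receives 2.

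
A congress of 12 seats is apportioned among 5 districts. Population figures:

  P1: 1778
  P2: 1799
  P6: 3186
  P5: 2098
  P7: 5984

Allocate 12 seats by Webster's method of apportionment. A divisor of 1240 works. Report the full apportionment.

P1 1, P2 1, P6 3, P5 2, P7 5

With modified divisor 1240: modified quotas P1 1.434, P2 1.451, P6 2.569, P5 1.692, P7 4.826.
Rounding to the nearest integer: P1 1, P2 1, P6 3, P5 2, P7 5 (total 12).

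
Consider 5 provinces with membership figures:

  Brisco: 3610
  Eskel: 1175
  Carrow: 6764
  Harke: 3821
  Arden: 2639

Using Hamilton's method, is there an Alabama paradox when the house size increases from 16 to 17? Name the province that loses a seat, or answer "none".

At 16 seats: Brisco 3, Eskel 1, Carrow 6, Harke 4, Arden 2.
At 17 seats: Brisco 3, Eskel 1, Carrow 6, Harke 4, Arden 3.
No province's allocation decreased.

none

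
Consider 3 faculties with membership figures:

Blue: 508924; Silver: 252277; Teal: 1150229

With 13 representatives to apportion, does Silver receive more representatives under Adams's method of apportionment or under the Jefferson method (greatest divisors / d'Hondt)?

Adams: Blue 4, Silver 2, Teal 7.
Jefferson: Blue 3, Silver 1, Teal 9.
Silver gets 2 under Adams and 1 under Jefferson.

Adams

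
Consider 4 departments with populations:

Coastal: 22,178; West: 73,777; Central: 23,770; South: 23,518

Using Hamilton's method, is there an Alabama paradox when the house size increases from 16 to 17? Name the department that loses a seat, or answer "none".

none

At 16 seats: Coastal 2, West 8, Central 3, South 3.
At 17 seats: Coastal 2, West 9, Central 3, South 3.
No department's allocation decreased.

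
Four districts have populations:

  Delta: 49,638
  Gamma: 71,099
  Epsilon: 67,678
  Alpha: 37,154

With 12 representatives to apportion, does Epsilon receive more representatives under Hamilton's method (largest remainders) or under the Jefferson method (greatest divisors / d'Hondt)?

Jefferson

Hamilton: Delta 3, Gamma 4, Epsilon 3, Alpha 2.
Jefferson: Delta 2, Gamma 4, Epsilon 4, Alpha 2.
Epsilon gets 3 under Hamilton and 4 under Jefferson.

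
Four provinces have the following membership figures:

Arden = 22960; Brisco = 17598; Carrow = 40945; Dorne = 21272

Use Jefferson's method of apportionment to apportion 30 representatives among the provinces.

Arden=7, Brisco=5, Carrow=12, Dorne=6

Standard divisor 102775/30 ≈ 3425.833; standard quotas: Arden 6.702, Brisco 5.137, Carrow 11.952, Dorne 6.209.
Rounding down gives 6, 5, 11, 6 = 28 seats, so the divisor must be adjusted.
With modified divisor 3200: modified quotas Arden 7.175, Brisco 5.499, Carrow 12.795, Dorne 6.647.
Rounding down: Arden 7, Brisco 5, Carrow 12, Dorne 6 (total 30).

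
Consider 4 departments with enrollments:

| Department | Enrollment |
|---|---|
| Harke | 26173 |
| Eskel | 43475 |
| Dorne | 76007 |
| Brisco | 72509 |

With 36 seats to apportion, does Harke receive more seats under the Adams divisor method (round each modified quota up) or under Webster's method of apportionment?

Adams

Adams: Harke 5, Eskel 7, Dorne 12, Brisco 12.
Webster: Harke 4, Eskel 7, Dorne 13, Brisco 12.
Harke gets 5 under Adams and 4 under Webster.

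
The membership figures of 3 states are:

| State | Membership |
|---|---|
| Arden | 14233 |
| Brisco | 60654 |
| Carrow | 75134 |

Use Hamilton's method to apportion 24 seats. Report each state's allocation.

Arden: 2, Brisco: 10, Carrow: 12

The standard divisor is 150021/24 ≈ 6250.875.
Standard quotas: Arden 2.2770, Brisco 9.7033, Carrow 12.0198.
Lower quotas: Arden 2, Brisco 9, Carrow 12 (sum 23, leaving 1 seat).
Remainders in descending order: Brisco 0.7033, Arden 0.2770, Carrow 0.0198.
Largest remainder: Brisco receives the extra seat.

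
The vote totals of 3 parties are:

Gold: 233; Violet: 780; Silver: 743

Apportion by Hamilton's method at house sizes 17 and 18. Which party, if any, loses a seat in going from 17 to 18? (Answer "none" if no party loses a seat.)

At 17 seats: Gold 2, Violet 8, Silver 7.
At 18 seats: Gold 2, Violet 8, Silver 8.
No party's allocation decreased.

none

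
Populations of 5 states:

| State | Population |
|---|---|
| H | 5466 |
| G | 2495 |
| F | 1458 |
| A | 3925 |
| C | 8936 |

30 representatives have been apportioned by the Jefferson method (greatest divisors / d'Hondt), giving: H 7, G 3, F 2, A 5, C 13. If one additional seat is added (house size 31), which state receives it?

Priority for the next seat is population ÷ (current seats + 1).
Priorities: H 683.250, G 623.750, F 486.000, A 654.167, C 638.286.
Highest priority: H.

H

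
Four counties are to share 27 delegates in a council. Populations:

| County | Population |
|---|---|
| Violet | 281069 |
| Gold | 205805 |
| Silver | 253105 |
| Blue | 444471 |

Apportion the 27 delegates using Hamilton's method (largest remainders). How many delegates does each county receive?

Standard divisor: 1184450 ÷ 27 ≈ 43868.519.
Standard quotas: Violet 6.4071, Gold 4.6914, Silver 5.7696, Blue 10.1319.
Lower quotas: Violet 6, Gold 4, Silver 5, Blue 10 (sum 25, leaving 2 seats).
Remainders in descending order: Silver 0.7696, Gold 0.6914, Violet 0.4071, Blue 0.1319.
The surplus seats go to Silver, Gold.

Violet 6; Gold 5; Silver 6; Blue 10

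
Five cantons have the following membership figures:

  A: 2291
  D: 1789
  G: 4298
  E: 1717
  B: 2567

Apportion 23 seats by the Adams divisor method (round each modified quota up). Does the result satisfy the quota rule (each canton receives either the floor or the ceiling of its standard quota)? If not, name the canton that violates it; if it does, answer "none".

Standard quotas: A 4.162, D 3.250, G 7.807, E 3.119, B 4.663.
Adams allocation: A 4, D 3, G 8, E 3, B 5.
Every allocation lies between the lower and upper quota.

none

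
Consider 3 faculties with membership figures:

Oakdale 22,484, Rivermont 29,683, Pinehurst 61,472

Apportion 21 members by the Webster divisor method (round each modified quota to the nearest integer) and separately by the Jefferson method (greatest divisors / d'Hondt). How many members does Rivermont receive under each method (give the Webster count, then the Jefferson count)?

Webster: Oakdale 4, Rivermont 6, Pinehurst 11.
Jefferson: Oakdale 4, Rivermont 5, Pinehurst 12.
Rivermont gets 6 under Webster and 5 under Jefferson.

6 and 5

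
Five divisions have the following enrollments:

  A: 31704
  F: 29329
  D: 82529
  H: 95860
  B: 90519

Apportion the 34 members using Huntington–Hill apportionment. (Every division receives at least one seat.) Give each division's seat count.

With divisor 9634: modified quotas A 3.291, F 3.044, D 8.566, H 9.950, B 9.396.
Geometric-mean thresholds: A √(3·4)=3.464, F √(3·4)=3.464, D √(8·9)=8.485, H √(9·10)=9.487, B √(9·10)=9.487.
Each quota rounded against its threshold gives A 3, F 3, D 9, H 10, B 9 (total 34).

A: 3; F: 3; D: 9; H: 10; B: 9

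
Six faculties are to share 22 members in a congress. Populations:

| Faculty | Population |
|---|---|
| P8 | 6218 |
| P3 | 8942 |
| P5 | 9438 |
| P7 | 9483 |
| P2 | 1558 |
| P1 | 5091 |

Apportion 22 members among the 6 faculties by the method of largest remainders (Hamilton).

Total 40730; standard divisor 40730/22 ≈ 1851.364.
Standard quotas: P8 3.3586, P3 4.8300, P5 5.0979, P7 5.1222, P2 0.8415, P1 2.7499.
Lower quotas: P8 3, P3 4, P5 5, P7 5, P2 0, P1 2 (sum 19, leaving 3 seats).
Remainders in descending order: P2 0.8415, P3 0.8300, P1 0.7499, P8 0.3586, P7 0.1222, P5 0.0979.
The surplus seats go to P2, P3, P1.

P8=3; P3=5; P5=5; P7=5; P2=1; P1=3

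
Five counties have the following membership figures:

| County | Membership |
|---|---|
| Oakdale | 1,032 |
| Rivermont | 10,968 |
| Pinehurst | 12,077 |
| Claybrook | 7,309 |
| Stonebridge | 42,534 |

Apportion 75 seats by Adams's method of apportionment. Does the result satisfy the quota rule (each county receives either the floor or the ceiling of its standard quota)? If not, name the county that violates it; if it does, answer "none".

Standard quotas: Oakdale 1.047, Rivermont 11.128, Pinehurst 12.253, Claybrook 7.416, Stonebridge 43.155.
Adams allocation: Oakdale 2, Rivermont 11, Pinehurst 12, Claybrook 8, Stonebridge 42.
Stonebridge has quota 43.155 (lower 43, upper 44) but receives 42 — outside the quota interval.

Stonebridge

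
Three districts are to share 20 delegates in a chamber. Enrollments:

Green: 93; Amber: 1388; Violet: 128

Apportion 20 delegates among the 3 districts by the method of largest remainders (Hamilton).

Total 1609; standard divisor 1609/20 ≈ 80.45.
Standard quotas: Green 1.156, Amber 17.253, Violet 1.591.
Lower quotas: Green 1, Amber 17, Violet 1 (sum 19, leaving 1 seat).
Remainders in descending order: Violet 0.591, Amber 0.253, Green 0.156.
Largest remainder: Violet receives the extra seat.

Green=1, Amber=17, Violet=2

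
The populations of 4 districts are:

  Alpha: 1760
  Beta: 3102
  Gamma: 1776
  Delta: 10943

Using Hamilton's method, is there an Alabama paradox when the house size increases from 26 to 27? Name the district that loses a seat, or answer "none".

At 26 seats: Alpha 3, Beta 4, Gamma 3, Delta 16.
At 27 seats: Alpha 2, Beta 5, Gamma 3, Delta 17.
Alpha drops from 3 to 2.

Alpha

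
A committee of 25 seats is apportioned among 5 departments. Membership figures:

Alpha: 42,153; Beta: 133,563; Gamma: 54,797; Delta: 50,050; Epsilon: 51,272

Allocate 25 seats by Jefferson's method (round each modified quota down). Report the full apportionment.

Alpha=3, Beta=10, Gamma=4, Delta=4, Epsilon=4

Standard divisor 331835/25 ≈ 13273.4; standard quotas: Alpha 3.176, Beta 10.062, Gamma 4.128, Delta 3.771, Epsilon 3.863.
Rounding down gives 3, 10, 4, 3, 3 = 23 seats, so the divisor must be adjusted.
With modified divisor 12300: modified quotas Alpha 3.427, Beta 10.859, Gamma 4.455, Delta 4.069, Epsilon 4.168.
Rounding down: Alpha 3, Beta 10, Gamma 4, Delta 4, Epsilon 4 (total 25).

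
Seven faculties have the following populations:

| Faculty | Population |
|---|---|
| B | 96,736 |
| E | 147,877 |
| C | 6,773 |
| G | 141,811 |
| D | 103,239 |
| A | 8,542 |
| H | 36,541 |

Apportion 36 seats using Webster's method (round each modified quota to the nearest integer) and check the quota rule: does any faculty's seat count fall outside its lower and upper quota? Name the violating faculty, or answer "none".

none

Standard quotas: B 6.431, E 9.831, C 0.450, G 9.428, D 6.863, A 0.568, H 2.429.
Webster allocation: B 6, E 10, C 0, G 10, D 7, A 1, H 2.
Every allocation lies between the lower and upper quota.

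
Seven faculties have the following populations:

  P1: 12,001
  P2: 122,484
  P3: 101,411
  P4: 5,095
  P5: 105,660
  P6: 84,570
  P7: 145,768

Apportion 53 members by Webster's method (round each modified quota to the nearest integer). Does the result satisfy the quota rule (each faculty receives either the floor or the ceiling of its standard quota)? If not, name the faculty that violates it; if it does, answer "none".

none

Standard quotas: P1 1.102, P2 11.251, P3 9.315, P4 0.468, P5 9.706, P6 7.768, P7 13.390.
Webster allocation: P1 1, P2 11, P3 9, P4 0, P5 10, P6 8, P7 14.
Every allocation lies between the lower and upper quota.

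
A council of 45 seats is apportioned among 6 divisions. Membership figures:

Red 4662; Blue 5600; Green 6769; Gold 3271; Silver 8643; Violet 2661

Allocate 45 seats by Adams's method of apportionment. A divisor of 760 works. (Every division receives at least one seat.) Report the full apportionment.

Red 7; Blue 8; Green 9; Gold 5; Silver 12; Violet 4

With modified divisor 760: modified quotas Red 6.134, Blue 7.368, Green 8.907, Gold 4.304, Silver 11.372, Violet 3.501.
Rounding up: Red 7, Blue 8, Green 9, Gold 5, Silver 12, Violet 4 (total 45).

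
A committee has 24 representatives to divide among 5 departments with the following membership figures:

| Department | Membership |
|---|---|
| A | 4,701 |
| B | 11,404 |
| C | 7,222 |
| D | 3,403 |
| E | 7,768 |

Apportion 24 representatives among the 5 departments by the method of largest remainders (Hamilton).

Standard divisor: 34498 ÷ 24 ≈ 1437.417.
Standard quotas: A 3.2705, B 7.9337, C 5.0243, D 2.3674, E 5.4041.
Lower quotas: A 3, B 7, C 5, D 2, E 5 (sum 22, leaving 2 seats).
Remainders in descending order: B 0.9337, E 0.4041, D 0.3674, A 0.2705, C 0.0243.
Largest remainders: B, E receive the extra seats.

A=3; B=8; C=5; D=2; E=6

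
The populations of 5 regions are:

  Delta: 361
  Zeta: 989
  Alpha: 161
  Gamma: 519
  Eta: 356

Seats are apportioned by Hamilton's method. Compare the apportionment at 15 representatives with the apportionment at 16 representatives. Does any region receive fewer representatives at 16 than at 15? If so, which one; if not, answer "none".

Delta

At 15 seats: Delta 3, Zeta 6, Alpha 1, Gamma 3, Eta 2.
At 16 seats: Delta 2, Zeta 7, Alpha 1, Gamma 4, Eta 2.
Delta drops from 3 to 2.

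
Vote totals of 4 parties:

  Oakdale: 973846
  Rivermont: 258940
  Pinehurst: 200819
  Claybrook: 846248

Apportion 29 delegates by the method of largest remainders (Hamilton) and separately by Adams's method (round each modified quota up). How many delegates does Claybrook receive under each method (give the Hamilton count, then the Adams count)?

11 and 10

Hamilton: Oakdale 12, Rivermont 3, Pinehurst 3, Claybrook 11.
Adams: Oakdale 12, Rivermont 4, Pinehurst 3, Claybrook 10.
Claybrook gets 11 under Hamilton and 10 under Adams.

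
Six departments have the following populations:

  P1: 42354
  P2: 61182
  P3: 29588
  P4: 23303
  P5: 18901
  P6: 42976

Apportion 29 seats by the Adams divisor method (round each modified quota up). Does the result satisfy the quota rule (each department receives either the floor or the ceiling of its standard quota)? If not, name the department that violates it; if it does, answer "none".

none

Standard quotas: P1 5.626, P2 8.128, P3 3.931, P4 3.096, P5 2.511, P6 5.709.
Adams allocation: P1 5, P2 8, P3 4, P4 3, P5 3, P6 6.
Every allocation lies between the lower and upper quota.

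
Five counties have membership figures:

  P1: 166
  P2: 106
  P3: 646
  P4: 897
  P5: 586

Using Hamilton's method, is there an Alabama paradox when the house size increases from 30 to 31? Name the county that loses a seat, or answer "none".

P2

At 30 seats: P1 2, P2 2, P3 8, P4 11, P5 7.
At 31 seats: P1 2, P2 1, P3 8, P4 12, P5 8.
P2 drops from 2 to 1.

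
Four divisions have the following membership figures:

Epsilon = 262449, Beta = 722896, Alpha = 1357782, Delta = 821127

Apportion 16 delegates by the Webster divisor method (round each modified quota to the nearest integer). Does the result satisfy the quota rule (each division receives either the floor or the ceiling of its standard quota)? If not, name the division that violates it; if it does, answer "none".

none

Standard quotas: Epsilon 1.327, Beta 3.655, Alpha 6.866, Delta 4.152.
Webster allocation: Epsilon 1, Beta 4, Alpha 7, Delta 4.
Every allocation lies between the lower and upper quota.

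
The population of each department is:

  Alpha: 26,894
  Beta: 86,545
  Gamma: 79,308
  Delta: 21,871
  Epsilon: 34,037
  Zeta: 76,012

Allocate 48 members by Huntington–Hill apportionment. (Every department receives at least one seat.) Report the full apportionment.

With divisor 6759: modified quotas Alpha 3.979, Beta 12.804, Gamma 11.734, Delta 3.236, Epsilon 5.036, Zeta 11.246.
Geometric-mean thresholds: Alpha √(3·4)=3.464, Beta √(12·13)=12.490, Gamma √(11·12)=11.489, Delta √(3·4)=3.464, Epsilon √(5·6)=5.477, Zeta √(11·12)=11.489.
Each quota rounded against its threshold gives Alpha 4, Beta 13, Gamma 12, Delta 3, Epsilon 5, Zeta 11 (total 48).

Alpha 4, Beta 13, Gamma 12, Delta 3, Epsilon 5, Zeta 11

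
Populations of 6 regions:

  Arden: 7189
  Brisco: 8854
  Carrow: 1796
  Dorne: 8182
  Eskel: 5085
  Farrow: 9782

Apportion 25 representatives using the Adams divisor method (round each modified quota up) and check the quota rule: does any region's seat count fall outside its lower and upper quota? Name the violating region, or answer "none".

none

Standard quotas: Arden 4.396, Brisco 5.414, Carrow 1.098, Dorne 5.003, Eskel 3.109, Farrow 5.981.
Adams allocation: Arden 5, Brisco 5, Carrow 1, Dorne 5, Eskel 3, Farrow 6.
Every allocation lies between the lower and upper quota.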